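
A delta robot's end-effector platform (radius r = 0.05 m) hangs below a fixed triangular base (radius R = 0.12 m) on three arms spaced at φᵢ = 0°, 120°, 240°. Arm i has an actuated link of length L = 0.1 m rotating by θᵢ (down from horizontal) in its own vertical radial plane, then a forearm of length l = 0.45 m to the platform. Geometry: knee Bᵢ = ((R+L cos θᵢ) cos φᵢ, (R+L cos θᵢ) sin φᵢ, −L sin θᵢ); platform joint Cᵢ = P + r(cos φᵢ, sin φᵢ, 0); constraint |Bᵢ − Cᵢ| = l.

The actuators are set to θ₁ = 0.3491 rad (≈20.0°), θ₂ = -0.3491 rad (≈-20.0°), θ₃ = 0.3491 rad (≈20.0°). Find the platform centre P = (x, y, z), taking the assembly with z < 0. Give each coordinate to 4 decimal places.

O1 = (0.1640·cos0.0°, 0.1640·sin0.0°, -0.0342) = (0.1640, 0.0000, -0.0342)
arm 2 at φ=120.0°: ρ2 = 0.1640;  O2 = (-0.0820, 0.1420, 0.0342)
φ3=240.0°: virtual centre (-0.0820, -0.1420, -0.0342), radius l
|O₂|²−|O₁|² = 0.0000;  |O₃|²−|O₁|² = 0.0000
[-0.4919 0.2840 0.1368]·P = 0.0000;  [-0.4919 -0.2840 0.0000]·P = 0.0000
Cramer: x(z) = 0.0000+0.1391z;  y(z) = 0.0000-0.2409z
quadratic in z: (1.0774)z²+(0.0228)z+(-0.1744)=0, √Δ=0.8673 → z ∈ {-0.4131, 0.3919}; z = -0.4131 (taking z<0)
x = -0.0575, y = 0.0995

(-0.0575, 0.0995, -0.4131)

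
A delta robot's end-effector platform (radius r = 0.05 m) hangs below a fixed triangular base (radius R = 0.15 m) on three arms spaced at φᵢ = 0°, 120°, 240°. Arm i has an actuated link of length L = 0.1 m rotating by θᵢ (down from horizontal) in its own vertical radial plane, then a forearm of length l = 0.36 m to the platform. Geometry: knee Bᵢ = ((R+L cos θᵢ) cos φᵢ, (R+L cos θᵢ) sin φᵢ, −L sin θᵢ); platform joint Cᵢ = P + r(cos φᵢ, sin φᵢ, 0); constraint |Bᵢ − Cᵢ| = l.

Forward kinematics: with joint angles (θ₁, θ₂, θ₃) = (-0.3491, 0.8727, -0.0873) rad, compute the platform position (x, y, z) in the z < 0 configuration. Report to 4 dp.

centre 1 = (0.1940·cos0.0°, 0.1940·sin0.0°, 0.0342) = (0.1940, 0.0000, 0.0342)
φ2=120.0°: virtual centre (-0.0821, 0.1423, -0.0766), radius l
centre 3 = (0.1996·cos240.0°, 0.1996·sin240.0°, 0.0087) = (-0.0998, -0.1729, 0.0087)
subtract pairs → two planes through P
[-0.5522 0.2845 -0.2216]·P = -0.0059;  [-0.5876 -0.3458 -0.0510]·P = 0.0011
det = 0.3581;  x = 0.0048+-0.2545z,  y = -0.0115+0.2850z
sphere 1 gives Az²+Bz+C=0 with A=1.1460, B=0.0213, C=-0.0925;  B²−4AC=0.4246;  roots -0.2936, 0.2750;  negative root z = -0.2936
x = 0.0795, y = -0.0952

(0.0795, -0.0952, -0.2936)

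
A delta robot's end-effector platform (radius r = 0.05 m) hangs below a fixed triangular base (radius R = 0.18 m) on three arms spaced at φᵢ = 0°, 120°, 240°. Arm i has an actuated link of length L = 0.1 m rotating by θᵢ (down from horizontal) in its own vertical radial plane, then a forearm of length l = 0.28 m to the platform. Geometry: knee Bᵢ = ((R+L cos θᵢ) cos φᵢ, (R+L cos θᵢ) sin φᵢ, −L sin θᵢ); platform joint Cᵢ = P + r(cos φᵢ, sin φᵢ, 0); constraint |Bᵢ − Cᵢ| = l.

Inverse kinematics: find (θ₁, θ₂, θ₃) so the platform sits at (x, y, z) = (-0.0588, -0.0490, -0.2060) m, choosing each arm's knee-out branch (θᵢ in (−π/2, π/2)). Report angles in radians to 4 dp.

arm 1 (φ=0.0°): x'=-0.0588, y'=-0.0490
  A=0.1888, B=-0.2060, C=(l²−L²−A²−y'²−z²)/(2L)=-0.0604
  γ=atan2(-0.2060,0.1888)=-0.8289;  ψ=arccos(-0.2162)=1.7887;  θ1=γ+ψ≈0.9598
φ2=120.0° → target in arm frame (-0.0130, 0.0754)
  e−x'=0.1430;  (l²−L²−(e−x')²−y'²−z²)/2L = -0.0009
  γ=atan2(-0.2060,0.1430)=-0.9639;  ψ=arccos(-0.0037)=1.5745;  θ2=γ+ψ≈0.6106
arm 3 (φ=240.0°): x'=0.0718, y'=-0.0264
  A=0.0582, B=-0.2060, C=(l²−L²−A²−y'²−z²)/(2L)=0.1094
  √(A²+B²)=0.2141;  θ3 = -1.2956+1.0343 ≈ -0.2613

θ₁ = 0.9598, θ₂ = 0.6106, θ₃ = -0.2613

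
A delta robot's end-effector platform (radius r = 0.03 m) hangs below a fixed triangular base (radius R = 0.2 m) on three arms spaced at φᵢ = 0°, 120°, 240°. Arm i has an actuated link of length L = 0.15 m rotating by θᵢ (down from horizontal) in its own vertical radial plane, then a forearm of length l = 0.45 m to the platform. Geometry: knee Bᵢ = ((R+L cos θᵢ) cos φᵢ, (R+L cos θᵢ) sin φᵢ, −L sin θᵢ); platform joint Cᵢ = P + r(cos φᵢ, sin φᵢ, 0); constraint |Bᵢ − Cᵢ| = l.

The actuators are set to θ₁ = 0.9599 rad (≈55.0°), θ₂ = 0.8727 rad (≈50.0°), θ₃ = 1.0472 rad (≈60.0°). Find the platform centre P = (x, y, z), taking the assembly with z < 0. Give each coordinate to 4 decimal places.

S1 = (0.2560·cos0.0°, 0.2560·sin0.0°, -0.1229) = (0.2560, 0.0000, -0.1229)
S2 = (0.2664·cos120.0°, 0.2664·sin120.0°, -0.1149) = (-0.1332, 0.2307, -0.1149)
S3 = (0.2450·cos240.0°, 0.2450·sin240.0°, -0.1299) = (-0.1225, -0.2122, -0.1299)
subtract pairs → two planes through P
[-0.7785 0.4614 0.0159]·P = 0.0035;  [-0.7571 -0.4244 -0.0141]·P = -0.0038
det = 0.6797;  x = 0.0003+0.0004z,  y = 0.0082+-0.0338z
quadratic in z: (1.0011)z²+(0.2450)z+(-0.1220)=0, √Δ=0.7405 → z ∈ {-0.4922, 0.2475}; z = -0.4922 (taking z<0)
x = 0.0002, y = 0.0249

(0.0002, 0.0249, -0.4922)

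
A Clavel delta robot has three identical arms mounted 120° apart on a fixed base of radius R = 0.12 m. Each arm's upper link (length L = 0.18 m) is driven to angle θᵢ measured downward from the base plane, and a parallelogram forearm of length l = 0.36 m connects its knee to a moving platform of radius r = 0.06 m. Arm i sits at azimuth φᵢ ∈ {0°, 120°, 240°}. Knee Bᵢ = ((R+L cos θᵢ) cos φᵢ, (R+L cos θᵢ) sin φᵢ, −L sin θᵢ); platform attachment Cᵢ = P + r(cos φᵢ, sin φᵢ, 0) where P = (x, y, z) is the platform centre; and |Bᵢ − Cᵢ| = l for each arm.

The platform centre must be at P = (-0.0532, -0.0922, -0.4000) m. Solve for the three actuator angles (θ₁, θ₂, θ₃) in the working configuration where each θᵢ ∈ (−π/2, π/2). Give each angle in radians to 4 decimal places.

φ1=0.0° → target in arm frame (-0.0532, -0.0922)
  e−x'=0.1132;  (l²−L²−(e−x')²−y'²−z²)/2L = -0.2337
  √(A²+B²)=0.4157;  θ1 = -1.2950+2.1677 ≈ 0.8727
rotate P by −φ2: (-0.0532, 0.0922, -0.4000)
  A cos θ + B sin θ = C:  0.1132·cos θ + -0.4000·sin θ = -0.2337
  γ=atan2(-0.4000,0.1132)=-1.2949;  ψ=arccos(-0.5621)=2.1677;  θ2=γ+ψ≈0.8728
rotate P by −φ3: (0.1064, 0.0000, -0.4000)
  e−x'=-0.0464;  (l²−L²−(e−x')²−y'²−z²)/2L = -0.1804
  θ3 = atan2(B,A) + arccos(C/0.4027) = 0.3490

θ₁ = 0.8727, θ₂ = 0.8728, θ₃ = 0.3490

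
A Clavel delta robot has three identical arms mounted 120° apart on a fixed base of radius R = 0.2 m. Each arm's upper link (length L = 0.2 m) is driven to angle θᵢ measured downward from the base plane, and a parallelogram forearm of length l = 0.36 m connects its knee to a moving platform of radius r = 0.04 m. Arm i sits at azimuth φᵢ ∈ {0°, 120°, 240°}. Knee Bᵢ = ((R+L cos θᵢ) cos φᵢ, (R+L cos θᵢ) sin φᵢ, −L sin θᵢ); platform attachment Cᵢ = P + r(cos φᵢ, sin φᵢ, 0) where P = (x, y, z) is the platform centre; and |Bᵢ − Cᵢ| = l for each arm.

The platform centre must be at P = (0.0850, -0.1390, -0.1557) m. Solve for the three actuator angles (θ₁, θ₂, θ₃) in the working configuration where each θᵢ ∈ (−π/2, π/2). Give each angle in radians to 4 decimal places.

θ₁ = -0.1755, θ₂ = 1.3963, θ₃ = -0.0869

rotate P by −φ1: (0.0850, -0.1390, -0.1557)
  A=0.0750, B=-0.1557, C=(l²−L²−A²−y'²−z²)/(2L)=0.1010
  √(A²+B²)=0.1728;  θ1 = -1.1219+0.9464 ≈ -0.1755
arm 2 (φ=120.0°): x'=-0.1629, y'=-0.0041
  A=0.3229, B=-0.1557, C=(l²−L²−A²−y'²−z²)/(2L)=-0.0973
  θ2 = atan2(B,A) + arccos(C/0.3585) = 1.3963
φ3=240.0° → target in arm frame (0.0779, 0.1431)
  e−x'=0.0821;  (l²−L²−(e−x')²−y'²−z²)/2L = 0.0953
  θ3 = atan2(B,A) + arccos(C/0.1760) = -0.0869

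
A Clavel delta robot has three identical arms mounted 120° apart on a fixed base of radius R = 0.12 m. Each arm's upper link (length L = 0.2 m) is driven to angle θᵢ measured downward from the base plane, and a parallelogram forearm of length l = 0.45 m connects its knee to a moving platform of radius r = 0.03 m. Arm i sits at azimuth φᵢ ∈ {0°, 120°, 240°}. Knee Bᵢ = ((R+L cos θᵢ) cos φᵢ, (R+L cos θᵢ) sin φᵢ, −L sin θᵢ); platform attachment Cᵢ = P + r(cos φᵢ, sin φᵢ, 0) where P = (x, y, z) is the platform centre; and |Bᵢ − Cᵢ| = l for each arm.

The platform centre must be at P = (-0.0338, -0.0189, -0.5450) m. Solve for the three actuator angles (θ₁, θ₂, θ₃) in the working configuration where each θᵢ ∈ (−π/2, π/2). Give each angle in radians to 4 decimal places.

φ1=0.0° → target in arm frame (-0.0338, -0.0189)
  A cos θ + B sin θ = C:  0.1238·cos θ + -0.5450·sin θ = -0.3755
  γ=atan2(-0.5450,0.1238)=-1.3474;  ψ=arccos(-0.6719)=2.3076;  θ1=γ+ψ≈0.9602
arm 2 (φ=120.0°): x'=0.0005, y'=0.0387
  A=0.0895, B=-0.5450, C=(l²−L²−A²−y'²−z²)/(2L)=-0.3601
  √(A²+B²)=0.5523;  θ2 = -1.4081+2.2810 ≈ 0.8729
arm 3 (φ=240.0°): x'=0.0333, y'=-0.0198
  A=0.0567, B=-0.5450, C=(l²−L²−A²−y'²−z²)/(2L)=-0.3453
  γ=atan2(-0.5450,0.0567)=-1.4671;  ψ=arccos(-0.6302)=2.2527;  θ3=γ+ψ≈0.7856

θ₁ = 0.9602, θ₂ = 0.8729, θ₃ = 0.7856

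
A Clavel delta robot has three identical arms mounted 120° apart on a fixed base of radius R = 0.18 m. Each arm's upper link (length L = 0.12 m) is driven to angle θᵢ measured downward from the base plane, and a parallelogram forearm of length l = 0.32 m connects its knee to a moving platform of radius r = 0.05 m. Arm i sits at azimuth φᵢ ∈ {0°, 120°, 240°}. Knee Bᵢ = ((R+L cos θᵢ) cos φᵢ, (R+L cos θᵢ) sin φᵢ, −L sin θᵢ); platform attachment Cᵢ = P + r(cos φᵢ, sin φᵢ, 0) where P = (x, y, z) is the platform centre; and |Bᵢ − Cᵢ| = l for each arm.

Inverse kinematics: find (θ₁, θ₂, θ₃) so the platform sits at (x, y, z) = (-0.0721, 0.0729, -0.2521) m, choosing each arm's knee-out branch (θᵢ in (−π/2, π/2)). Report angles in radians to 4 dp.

θ₁ = 0.9596, θ₂ = -0.2621, θ₃ = 0.6981

rotate P by −φ1: (-0.0721, 0.0729, -0.2521)
  e−x'=0.2021;  (l²−L²−(e−x')²−y'²−z²)/2L = -0.0905
  √(A²+B²)=0.3231;  θ1 = -0.8950+1.8546 ≈ 0.9596
arm 2 (φ=120.0°): x'=0.0992, y'=0.0260
  A=0.0308, B=-0.2521, C=(l²−L²−A²−y'²−z²)/(2L)=0.0951
  √(A²+B²)=0.2540;  θ2 = -1.4492+1.1871 ≈ -0.2621
arm 3 (φ=240.0°): x'=-0.0271, y'=-0.0989
  A cos θ + B sin θ = C:  0.1571·cos θ + -0.2521·sin θ = -0.0417
  θ3 = atan2(B,A) + arccos(C/0.2970) = 0.6981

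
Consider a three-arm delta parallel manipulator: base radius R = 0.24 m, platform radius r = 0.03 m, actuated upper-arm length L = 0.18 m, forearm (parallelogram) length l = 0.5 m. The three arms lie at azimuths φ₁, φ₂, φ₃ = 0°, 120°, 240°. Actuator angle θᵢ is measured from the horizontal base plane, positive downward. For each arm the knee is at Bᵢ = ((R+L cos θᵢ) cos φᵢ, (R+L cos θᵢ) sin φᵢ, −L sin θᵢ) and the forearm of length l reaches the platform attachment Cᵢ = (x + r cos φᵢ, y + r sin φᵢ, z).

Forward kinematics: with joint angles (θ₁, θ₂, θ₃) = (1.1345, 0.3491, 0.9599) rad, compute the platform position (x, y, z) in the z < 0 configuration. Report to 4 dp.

(-0.0842, 0.0882, -0.4873)

φ1=0.0°: virtual centre (0.2861, 0.0000, -0.1631), radius l
arm 2 at φ=120.0°: e+L cos θ2 = 0.3791;  S2 = (-0.1896, 0.3283, -0.0616)
φ3=240.0°: virtual centre (-0.1566, -0.2713, -0.1474), radius l
|S₂|²−|S₁|² = 0.0391;  |S₃|²−|S₁|² = 0.0114
linear system: -0.9513x+0.6567y = 0.0391−0.2031z; -0.8854x+-0.5426y = 0.0114−0.0314z
Cramer: x(z) = -0.0262+0.1192z;  y(z) = 0.0216-0.1367z
sphere 1 gives Az²+Bz+C=0 with A=1.0329, B=0.2459, C=-0.1254;  B²−4AC=0.5787;  roots -0.4873, 0.2492;  negative root z = -0.4873
x = -0.0842, y = 0.0882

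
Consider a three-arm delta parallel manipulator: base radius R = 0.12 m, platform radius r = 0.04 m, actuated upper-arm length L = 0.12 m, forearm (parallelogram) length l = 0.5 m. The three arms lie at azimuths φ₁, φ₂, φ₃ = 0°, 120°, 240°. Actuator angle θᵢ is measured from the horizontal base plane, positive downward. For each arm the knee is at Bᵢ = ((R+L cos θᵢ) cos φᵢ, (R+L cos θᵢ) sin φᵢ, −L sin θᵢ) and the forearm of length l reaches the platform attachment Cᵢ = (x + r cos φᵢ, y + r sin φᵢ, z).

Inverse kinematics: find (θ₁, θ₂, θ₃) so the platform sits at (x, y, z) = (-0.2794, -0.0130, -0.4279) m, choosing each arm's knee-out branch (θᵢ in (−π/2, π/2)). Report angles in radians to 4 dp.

rotate P by −φ1: (-0.2794, -0.0130, -0.4279)
  A=0.3594, B=-0.4279, C=(l²−L²−A²−y'²−z²)/(2L)=-0.3201
  γ=atan2(-0.4279,0.3594)=-0.8722;  ψ=arccos(-0.5729)=2.1809;  θ1=γ+ψ≈1.3087
arm 2 (φ=120.0°): x'=0.1284, y'=0.2485
  A cos θ + B sin θ = C:  -0.0484·cos θ + -0.4279·sin θ = -0.0483
  γ=atan2(-0.4279,-0.0484)=-1.6835;  ψ=arccos(-0.1121)=1.6831;  θ2=γ+ψ≈-0.0004
φ3=240.0° → target in arm frame (0.1510, -0.2355)
  A=-0.0710, B=-0.4279, C=(l²−L²−A²−y'²−z²)/(2L)=-0.0332
  γ=atan2(-0.4279,-0.0710)=-1.7351;  ψ=arccos(-0.0766)=1.6475;  θ3=γ+ψ≈-0.0876

θ₁ = 1.3087, θ₂ = -0.0004, θ₃ = -0.0876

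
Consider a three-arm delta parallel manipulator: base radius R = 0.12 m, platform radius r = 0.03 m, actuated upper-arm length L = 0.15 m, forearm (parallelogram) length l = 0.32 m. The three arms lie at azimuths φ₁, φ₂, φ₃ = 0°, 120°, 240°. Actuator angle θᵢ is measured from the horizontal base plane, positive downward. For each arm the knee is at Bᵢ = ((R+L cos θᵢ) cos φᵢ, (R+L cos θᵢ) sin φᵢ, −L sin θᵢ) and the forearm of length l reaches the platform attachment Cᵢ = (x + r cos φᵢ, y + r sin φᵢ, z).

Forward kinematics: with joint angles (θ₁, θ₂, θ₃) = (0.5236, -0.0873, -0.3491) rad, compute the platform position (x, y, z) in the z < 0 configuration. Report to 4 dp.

(-0.0704, -0.0184, -0.2083)

φ1=0.0°: virtual centre (0.2199, 0.0000, -0.0750), radius l
arm 2 at φ=120.0°: e+L cos θ2 = 0.2394;  O2 = (-0.1197, 0.2074, 0.0131)
arm 3 at φ=240.0°: e+L cos θ3 = 0.2310;  O3 = (-0.1155, -0.2000, 0.0513)
eliminate P² terms by subtracting sphere 1 from 2 and 3
linear system: -0.6792x+0.4147y = 0.0035−0.1762z; -0.6708x+-0.4000y = 0.0020−0.2526z
Cramer: x(z) = -0.0041+0.3187z;  y(z) = 0.0018+0.0972z
quadratic in z: (1.1110)z²+(0.0076)z+(-0.0466)=0, √Δ=0.4552 → z ∈ {-0.2083, 0.2014}; z = -0.2083 (taking z<0)
x = -0.0704, y = -0.0184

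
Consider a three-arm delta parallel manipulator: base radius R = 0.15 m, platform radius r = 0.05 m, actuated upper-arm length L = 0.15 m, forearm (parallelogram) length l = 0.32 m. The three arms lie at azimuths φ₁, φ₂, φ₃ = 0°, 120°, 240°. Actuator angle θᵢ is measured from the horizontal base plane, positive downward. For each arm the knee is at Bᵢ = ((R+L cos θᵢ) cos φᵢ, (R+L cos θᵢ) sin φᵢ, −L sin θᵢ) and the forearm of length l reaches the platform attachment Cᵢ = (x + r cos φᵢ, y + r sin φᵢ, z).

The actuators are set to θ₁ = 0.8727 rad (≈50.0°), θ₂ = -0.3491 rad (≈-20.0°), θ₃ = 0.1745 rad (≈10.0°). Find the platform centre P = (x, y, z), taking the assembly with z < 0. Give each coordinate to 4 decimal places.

(-0.1034, 0.0394, -0.2197)

arm 1 at φ=0.0°: (R−r)+L cos θ1 = 0.1964;  O1 = (0.1964, 0.0000, -0.1149)
arm 2 at φ=120.0°: (R−r)+L cos θ2 = 0.2410;  O2 = (-0.1205, 0.2087, 0.0513)
O3 = (0.2477·cos240.0°, 0.2477·sin240.0°, -0.0260) = (-0.1239, -0.2145, -0.0260)
eliminate P² terms by subtracting sphere 1 from 2 and 3
plane₁₂: -0.6338x+0.4173y+0.3324z = 0.0089
Cramer: x(z) = -0.0150+0.4021z;  y(z) = -0.0015-0.1860z
into |P−O₁|² = l²: 1.1962z² + 0.0603z + -0.0445 = 0;  Δ = 0.2165;  z = -0.2197 or 0.1693 → z<0 root = -0.2197
x = -0.1034, y = 0.0394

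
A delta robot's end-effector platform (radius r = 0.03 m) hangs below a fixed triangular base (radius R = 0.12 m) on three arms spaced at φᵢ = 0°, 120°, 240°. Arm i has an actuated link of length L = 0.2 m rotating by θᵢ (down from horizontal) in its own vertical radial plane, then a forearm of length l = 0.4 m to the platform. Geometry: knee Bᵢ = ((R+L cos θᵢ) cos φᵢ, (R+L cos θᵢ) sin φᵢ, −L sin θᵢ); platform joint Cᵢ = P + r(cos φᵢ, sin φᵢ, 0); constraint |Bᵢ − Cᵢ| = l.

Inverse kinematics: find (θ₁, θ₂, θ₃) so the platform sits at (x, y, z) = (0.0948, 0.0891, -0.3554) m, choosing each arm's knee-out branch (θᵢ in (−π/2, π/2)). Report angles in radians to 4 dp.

rotate P by −φ1: (0.0948, 0.0891, -0.3554)
  e−x'=-0.0048;  (l²−L²−(e−x')²−y'²−z²)/2L = -0.0357
  √(A²+B²)=0.3554;  θ1 = -1.5843+1.6713 ≈ 0.0870
φ2=120.0° → target in arm frame (0.0298, -0.1266)
  A cos θ + B sin θ = C:  0.0602·cos θ + -0.3554·sin θ = -0.0649
  γ=atan2(-0.3554,0.0602)=-1.4029;  ψ=arccos(-0.1802)=1.7520;  θ2=γ+ψ≈0.3491
φ3=240.0° → target in arm frame (-0.1246, 0.0375)
  A=0.2146, B=-0.3554, C=(l²−L²−A²−y'²−z²)/(2L)=-0.1344
  γ=atan2(-0.3554,0.2146)=-1.0276;  ψ=arccos(-0.3237)=1.9005;  θ3=γ+ψ≈0.8728

θ₁ = 0.0870, θ₂ = 0.3491, θ₃ = 0.8728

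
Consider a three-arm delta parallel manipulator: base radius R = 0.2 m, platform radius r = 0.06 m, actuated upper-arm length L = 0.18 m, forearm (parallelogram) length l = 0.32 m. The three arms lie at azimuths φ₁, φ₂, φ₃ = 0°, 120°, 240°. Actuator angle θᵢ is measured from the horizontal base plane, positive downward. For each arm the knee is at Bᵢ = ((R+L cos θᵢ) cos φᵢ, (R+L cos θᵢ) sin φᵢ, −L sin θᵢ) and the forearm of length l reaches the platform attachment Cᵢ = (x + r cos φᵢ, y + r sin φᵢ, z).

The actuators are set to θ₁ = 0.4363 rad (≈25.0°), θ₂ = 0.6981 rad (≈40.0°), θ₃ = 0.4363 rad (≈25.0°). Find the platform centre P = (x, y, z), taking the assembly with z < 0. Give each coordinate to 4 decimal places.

S1 = (0.3031·cos0.0°, 0.3031·sin0.0°, -0.0761) = (0.3031, 0.0000, -0.0761)
φ2=120.0°: virtual centre (-0.1389, 0.2407, -0.1157), radius l
φ3=240.0°: virtual centre (-0.1516, -0.2625, -0.0761), radius l
eliminate P² terms by subtracting sphere 1 from 2 and 3
plane₁₂: -0.8842x+0.4813y+-0.0793z = -0.0071
Cramer: x(z) = 0.0041-0.0461z;  y(z) = -0.0071+0.0799z
sphere 1 gives Az²+Bz+C=0 with A=1.0085, B=0.1786, C=-0.0071;  B²−4AC=0.0607;  roots -0.2107, 0.0336;  negative root z = -0.2107
x = 0.0138, y = -0.0240

(0.0138, -0.0240, -0.2107)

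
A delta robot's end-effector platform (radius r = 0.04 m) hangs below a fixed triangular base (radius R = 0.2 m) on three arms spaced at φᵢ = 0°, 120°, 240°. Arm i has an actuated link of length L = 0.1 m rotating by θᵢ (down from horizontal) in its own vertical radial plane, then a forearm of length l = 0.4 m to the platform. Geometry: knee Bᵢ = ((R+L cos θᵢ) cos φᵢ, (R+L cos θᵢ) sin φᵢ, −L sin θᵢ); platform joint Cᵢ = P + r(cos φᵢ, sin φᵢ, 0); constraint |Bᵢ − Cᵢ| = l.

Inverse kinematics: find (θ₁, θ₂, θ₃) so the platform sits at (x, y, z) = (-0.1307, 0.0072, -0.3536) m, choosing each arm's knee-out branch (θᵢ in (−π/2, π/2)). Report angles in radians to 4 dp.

θ₁ = 1.3969, θ₂ = 0.1744, θ₃ = 0.2623

φ1=0.0° → target in arm frame (-0.1307, 0.0072)
  A cos θ + B sin θ = C:  0.2907·cos θ + -0.3536·sin θ = -0.2980
  γ=atan2(-0.3536,0.2907)=-0.8827;  ψ=arccos(-0.6509)=2.2796;  θ1=γ+ψ≈1.3969
arm 2 (φ=120.0°): x'=0.0716, y'=0.1096
  e−x'=0.0884;  (l²−L²−(e−x')²−y'²−z²)/2L = 0.0257
  √(A²+B²)=0.3645;  θ2 = -1.3258+1.5002 ≈ 0.1744
rotate P by −φ3: (0.0591, -0.1168, -0.3536)
  e−x'=0.1009;  (l²−L²−(e−x')²−y'²−z²)/2L = 0.0057
  γ=atan2(-0.3536,0.1009)=-1.2929;  ψ=arccos(0.0156)=1.5552;  θ3=γ+ψ≈0.2623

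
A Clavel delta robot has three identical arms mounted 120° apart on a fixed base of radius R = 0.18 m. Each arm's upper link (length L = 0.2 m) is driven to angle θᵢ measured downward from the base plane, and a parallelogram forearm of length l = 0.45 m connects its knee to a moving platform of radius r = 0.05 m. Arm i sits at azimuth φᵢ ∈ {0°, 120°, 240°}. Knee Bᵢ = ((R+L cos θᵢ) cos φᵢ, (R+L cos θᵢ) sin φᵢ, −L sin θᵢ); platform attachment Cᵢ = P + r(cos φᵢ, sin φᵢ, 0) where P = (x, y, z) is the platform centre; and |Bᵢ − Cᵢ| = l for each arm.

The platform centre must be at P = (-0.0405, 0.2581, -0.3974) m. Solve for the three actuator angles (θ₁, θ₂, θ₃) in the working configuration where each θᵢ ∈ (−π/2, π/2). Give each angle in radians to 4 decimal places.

θ₁ = 0.9601, θ₂ = -0.1746, θ₃ = 1.3965

rotate P by −φ1: (-0.0405, 0.2581, -0.3974)
  A=0.1705, B=-0.3974, C=(l²−L²−A²−y'²−z²)/(2L)=-0.2278
  γ=atan2(-0.3974,0.1705)=-1.1655;  ψ=arccos(-0.5267)=2.1256;  θ1=γ+ψ≈0.9601
φ2=120.0° → target in arm frame (0.2438, -0.0940)
  e−x'=-0.1138;  (l²−L²−(e−x')²−y'²−z²)/2L = -0.0430
  θ2 = atan2(B,A) + arccos(C/0.4134) = -0.1746
arm 3 (φ=240.0°): x'=-0.2033, y'=-0.1641
  e−x'=0.3333;  (l²−L²−(e−x')²−y'²−z²)/2L = -0.3336
  γ=atan2(-0.3974,0.3333)=-0.8729;  ψ=arccos(-0.6432)=2.2694;  θ3=γ+ψ≈1.3965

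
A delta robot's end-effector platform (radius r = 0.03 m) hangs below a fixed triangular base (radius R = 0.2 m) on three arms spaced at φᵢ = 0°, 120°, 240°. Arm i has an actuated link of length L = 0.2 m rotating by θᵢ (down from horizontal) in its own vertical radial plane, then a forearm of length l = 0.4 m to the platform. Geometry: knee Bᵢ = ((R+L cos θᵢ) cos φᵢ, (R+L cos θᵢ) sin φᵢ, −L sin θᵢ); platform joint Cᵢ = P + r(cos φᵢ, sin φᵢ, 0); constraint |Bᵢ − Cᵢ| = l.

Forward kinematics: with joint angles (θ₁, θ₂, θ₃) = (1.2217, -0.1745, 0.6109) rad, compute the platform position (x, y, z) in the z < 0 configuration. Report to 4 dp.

(-0.1437, 0.0743, -0.2801)

arm 1 at φ=0.0°: e+L cos θ1 = 0.2384;  O1 = (0.2384, 0.0000, -0.1879)
arm 2 at φ=120.0°: e+L cos θ2 = 0.3670;  O2 = (-0.1835, 0.3178, 0.0347)
O3 = (0.3338·cos240.0°, 0.3338·sin240.0°, -0.1147) = (-0.1669, -0.2891, -0.1147)
eliminate P² terms by subtracting sphere 1 from 2 and 3
linear system: -0.8438x+0.6356y = 0.0437−0.4453z; -0.8106x+-0.5782y = 0.0324−0.1464z
det = 1.0031;  x = -0.0457+0.3495z,  y = 0.0080+-0.2367z
into |P−O₁|² = l²: 1.1782z² + 0.1735z + -0.0439 = 0;  Δ = 0.2368;  z = -0.2801 or 0.1329 → z<0 root = -0.2801
x = -0.1437, y = 0.0743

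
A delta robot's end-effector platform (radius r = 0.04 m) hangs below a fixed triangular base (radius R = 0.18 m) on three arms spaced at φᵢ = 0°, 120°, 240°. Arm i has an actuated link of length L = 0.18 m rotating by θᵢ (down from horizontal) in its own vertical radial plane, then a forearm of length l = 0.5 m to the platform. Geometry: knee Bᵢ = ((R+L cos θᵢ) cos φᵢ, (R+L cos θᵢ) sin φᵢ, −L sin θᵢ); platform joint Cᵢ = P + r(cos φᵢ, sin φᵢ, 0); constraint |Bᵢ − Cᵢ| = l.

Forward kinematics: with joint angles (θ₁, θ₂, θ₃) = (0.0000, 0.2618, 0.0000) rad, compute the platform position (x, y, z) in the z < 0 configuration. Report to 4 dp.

centre 1 = (0.3200·cos0.0°, 0.3200·sin0.0°, 0.0000) = (0.3200, 0.0000, 0.0000)
centre 2 = (0.3139·cos120.0°, 0.3139·sin120.0°, -0.0466) = (-0.1569, 0.2718, -0.0466)
φ3=240.0°: virtual centre (-0.1600, -0.2771, 0.0000), radius l
eliminate P² terms by subtracting sphere 1 from 2 and 3
linear system: -0.9539x+0.5436y = -0.0017−-0.0932z; -0.9600x+-0.5543y = 0.0000−0.0000z
Cramer: x(z) = 0.0009-0.0492z;  y(z) = -0.0016+0.0851z
sphere 1 gives Az²+Bz+C=0 with A=1.0097, B=0.0311, C=-0.1482;  B²−4AC=0.5994;  roots -0.3988, 0.3680;  negative root z = -0.3988
x = 0.0205, y = -0.0355

(0.0205, -0.0355, -0.3988)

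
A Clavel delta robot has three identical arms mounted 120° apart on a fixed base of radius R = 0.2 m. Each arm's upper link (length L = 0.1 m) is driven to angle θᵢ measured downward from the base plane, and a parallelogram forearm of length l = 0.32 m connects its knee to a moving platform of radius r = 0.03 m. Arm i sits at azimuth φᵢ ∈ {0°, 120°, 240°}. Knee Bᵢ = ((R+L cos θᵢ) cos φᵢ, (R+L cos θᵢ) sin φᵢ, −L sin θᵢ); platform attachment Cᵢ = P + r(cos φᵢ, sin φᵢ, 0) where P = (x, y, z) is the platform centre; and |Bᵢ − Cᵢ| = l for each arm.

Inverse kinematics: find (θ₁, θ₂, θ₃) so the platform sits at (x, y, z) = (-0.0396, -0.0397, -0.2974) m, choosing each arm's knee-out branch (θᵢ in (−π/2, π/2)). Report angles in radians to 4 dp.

arm 1 (φ=0.0°): x'=-0.0396, y'=-0.0397
  A=0.2096, B=-0.2974, C=(l²−L²−A²−y'²−z²)/(2L)=-0.2078
  √(A²+B²)=0.3638;  θ1 = -0.9569+2.1786 ≈ 1.2217
φ2=120.0° → target in arm frame (-0.0146, 0.0541)
  e−x'=0.1846;  (l²−L²−(e−x')²−y'²−z²)/2L = -0.1652
  γ=atan2(-0.2974,0.1846)=-1.0153;  ψ=arccos(-0.4721)=2.0625;  θ2=γ+ψ≈1.0471
rotate P by −φ3: (0.0542, -0.0144, -0.2974)
  A cos θ + B sin θ = C:  0.1158·cos θ + -0.2974·sin θ = -0.0483
  γ=atan2(-0.2974,0.1158)=-1.1994;  ψ=arccos(-0.1515)=1.7229;  θ3=γ+ψ≈0.5234

θ₁ = 1.2217, θ₂ = 1.0471, θ₃ = 0.5234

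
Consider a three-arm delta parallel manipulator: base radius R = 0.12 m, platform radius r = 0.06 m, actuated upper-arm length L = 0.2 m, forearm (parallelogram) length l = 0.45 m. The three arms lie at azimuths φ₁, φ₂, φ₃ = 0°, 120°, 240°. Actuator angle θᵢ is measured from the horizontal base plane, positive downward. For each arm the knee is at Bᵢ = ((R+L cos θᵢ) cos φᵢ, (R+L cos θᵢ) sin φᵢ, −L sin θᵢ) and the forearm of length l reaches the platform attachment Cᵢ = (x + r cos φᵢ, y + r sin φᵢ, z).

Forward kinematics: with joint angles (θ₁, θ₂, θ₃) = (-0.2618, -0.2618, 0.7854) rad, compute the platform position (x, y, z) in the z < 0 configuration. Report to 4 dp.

(0.1028, 0.1781, -0.3332)

arm 1 at φ=0.0°: e+L cos θ1 = 0.2532;  O1 = (0.2532, 0.0000, 0.0518)
O2 = (0.2532·cos120.0°, 0.2532·sin120.0°, 0.0518) = (-0.1266, 0.2193, 0.0518)
arm 3 at φ=240.0°: e+L cos θ3 = 0.2014;  O3 = (-0.1007, -0.1744, -0.1414)
eliminate P² terms by subtracting sphere 1 from 2 and 3
plane₁₂: -0.7596x+0.4385y+0.0000z = 0.0000
Cramer: x(z) = 0.0047-0.2945z;  y(z) = 0.0082-0.5101z
sphere 1 gives Az²+Bz+C=0 with A=1.3469, B=0.0344, C=-0.1380;  B²−4AC=0.7448;  roots -0.3332, 0.3076;  negative root z = -0.3332
x = 0.1028, y = 0.1781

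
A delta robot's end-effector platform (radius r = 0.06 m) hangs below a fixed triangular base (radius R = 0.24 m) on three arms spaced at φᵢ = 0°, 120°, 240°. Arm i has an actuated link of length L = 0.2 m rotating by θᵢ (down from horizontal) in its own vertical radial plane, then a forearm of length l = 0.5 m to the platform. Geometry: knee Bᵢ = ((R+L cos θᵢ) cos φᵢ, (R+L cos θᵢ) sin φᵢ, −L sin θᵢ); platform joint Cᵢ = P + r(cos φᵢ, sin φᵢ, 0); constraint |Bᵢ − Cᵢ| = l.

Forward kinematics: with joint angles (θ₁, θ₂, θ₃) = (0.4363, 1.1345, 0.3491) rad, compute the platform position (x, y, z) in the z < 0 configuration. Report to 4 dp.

(0.0632, -0.1352, -0.4625)

centre 1 = (0.3613·cos0.0°, 0.3613·sin0.0°, -0.0845) = (0.3613, 0.0000, -0.0845)
centre 2 = (0.2645·cos120.0°, 0.2645·sin120.0°, -0.1813) = (-0.1323, 0.2291, -0.1813)
arm 3 at φ=240.0°: (R−r)+L cos θ3 = 0.3679;  centre 3 = (-0.1840, -0.3186, -0.0684)
|centre ₂|²−|centre ₁|² = -0.0348;  |centre ₃|²−|centre ₁|² = 0.0024
linear system: -0.9870x+0.4582y = -0.0348−-0.1935z; -1.0905x+-0.6373y = 0.0024−0.0322z
det = 1.1286;  x = 0.0187+-0.0962z,  y = -0.0358+0.2151z
sphere 1 gives Az²+Bz+C=0 with A=1.0555, B=0.2196, C=-0.1242;  B²−4AC=0.5727;  roots -0.4625, 0.2545;  negative root z = -0.4625
x = 0.0632, y = -0.1352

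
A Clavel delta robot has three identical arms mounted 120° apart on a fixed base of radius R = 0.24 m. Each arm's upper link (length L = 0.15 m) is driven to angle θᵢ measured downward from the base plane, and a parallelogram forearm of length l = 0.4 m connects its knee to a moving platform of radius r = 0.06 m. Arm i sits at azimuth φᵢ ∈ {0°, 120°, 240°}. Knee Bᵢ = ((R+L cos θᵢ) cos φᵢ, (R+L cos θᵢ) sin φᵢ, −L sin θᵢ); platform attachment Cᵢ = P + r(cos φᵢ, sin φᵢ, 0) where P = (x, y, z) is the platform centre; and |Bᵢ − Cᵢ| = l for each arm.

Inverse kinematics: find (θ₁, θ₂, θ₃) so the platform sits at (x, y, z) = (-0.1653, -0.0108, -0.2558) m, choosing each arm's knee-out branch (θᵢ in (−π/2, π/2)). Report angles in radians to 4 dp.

arm 1 (φ=0.0°): x'=-0.1653, y'=-0.0108
  A cos θ + B sin θ = C:  0.3453·cos θ + -0.2558·sin θ = -0.1576
  γ=atan2(-0.2558,0.3453)=-0.6376;  ψ=arccos(-0.3668)=1.9463;  θ1=γ+ψ≈1.3087
φ2=120.0° → target in arm frame (0.0733, 0.1486)
  e−x'=0.1067;  (l²−L²−(e−x')²−y'²−z²)/2L = 0.1287
  γ=atan2(-0.2558,0.1067)=-1.1756;  ψ=arccos(0.4644)=1.0879;  θ2=γ+ψ≈-0.0877
φ3=240.0° → target in arm frame (0.0920, -0.1378)
  A=0.0880, B=-0.2558, C=(l²−L²−A²−y'²−z²)/(2L)=0.1512
  γ=atan2(-0.2558,0.0880)=-1.2395;  ψ=arccos(0.5588)=0.9779;  θ3=γ+ψ≈-0.2616

θ₁ = 1.3087, θ₂ = -0.0877, θ₃ = -0.2616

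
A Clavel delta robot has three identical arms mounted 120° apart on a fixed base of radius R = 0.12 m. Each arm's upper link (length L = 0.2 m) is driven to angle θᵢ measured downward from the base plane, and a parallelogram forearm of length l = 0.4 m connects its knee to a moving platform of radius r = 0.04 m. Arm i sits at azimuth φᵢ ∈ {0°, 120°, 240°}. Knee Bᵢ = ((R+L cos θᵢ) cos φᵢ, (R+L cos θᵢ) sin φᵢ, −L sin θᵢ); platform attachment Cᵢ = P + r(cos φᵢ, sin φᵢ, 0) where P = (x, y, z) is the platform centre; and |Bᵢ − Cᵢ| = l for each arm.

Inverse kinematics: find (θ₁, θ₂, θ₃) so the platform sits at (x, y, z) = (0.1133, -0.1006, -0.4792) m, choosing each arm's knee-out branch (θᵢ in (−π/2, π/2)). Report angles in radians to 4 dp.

θ₁ = 0.6109, θ₂ = 1.3091, θ₃ = 0.8728

arm 1 (φ=0.0°): x'=0.1133, y'=-0.1006
  A cos θ + B sin θ = C:  -0.0333·cos θ + -0.4792·sin θ = -0.3022
  √(A²+B²)=0.4804;  θ1 = -1.6402+2.2511 ≈ 0.6109
arm 2 (φ=120.0°): x'=-0.1438, y'=-0.0478
  A=0.2238, B=-0.4792, C=(l²−L²−A²−y'²−z²)/(2L)=-0.4050
  θ2 = atan2(B,A) + arccos(C/0.5289) = 1.3091
φ3=240.0° → target in arm frame (0.0305, 0.1484)
  A cos θ + B sin θ = C:  0.0495·cos θ + -0.4792·sin θ = -0.3353
  γ=atan2(-0.4792,0.0495)=-1.4678;  ψ=arccos(-0.6960)=2.3406;  θ3=γ+ψ≈0.8728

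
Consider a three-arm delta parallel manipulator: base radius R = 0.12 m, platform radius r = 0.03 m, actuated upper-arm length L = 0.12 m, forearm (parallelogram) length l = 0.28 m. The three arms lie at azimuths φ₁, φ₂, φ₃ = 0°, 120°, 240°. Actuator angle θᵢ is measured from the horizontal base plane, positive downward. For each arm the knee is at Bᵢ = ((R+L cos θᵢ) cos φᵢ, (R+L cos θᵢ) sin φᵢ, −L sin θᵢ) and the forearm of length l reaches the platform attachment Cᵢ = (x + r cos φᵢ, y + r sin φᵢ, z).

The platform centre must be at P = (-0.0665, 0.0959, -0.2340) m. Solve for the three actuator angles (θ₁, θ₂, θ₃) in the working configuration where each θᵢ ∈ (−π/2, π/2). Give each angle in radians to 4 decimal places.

φ1=0.0° → target in arm frame (-0.0665, 0.0959)
  A=0.1565, B=-0.2340, C=(l²−L²−A²−y'²−z²)/(2L)=-0.1019
  θ1 = atan2(B,A) + arccos(C/0.2815) = 0.9597
arm 2 (φ=120.0°): x'=0.1163, y'=0.0096
  A=-0.0263, B=-0.2340, C=(l²−L²−A²−y'²−z²)/(2L)=0.0352
  √(A²+B²)=0.2355;  θ2 = -1.6827+1.4205 ≈ -0.2622
φ3=240.0° → target in arm frame (-0.0498, -0.1055)
  A cos θ + B sin θ = C:  0.1398·cos θ + -0.2340·sin θ = -0.0893
  √(A²+B²)=0.2726;  θ3 = -1.0323+1.9047 ≈ 0.8724

θ₁ = 0.9597, θ₂ = -0.2622, θ₃ = 0.8724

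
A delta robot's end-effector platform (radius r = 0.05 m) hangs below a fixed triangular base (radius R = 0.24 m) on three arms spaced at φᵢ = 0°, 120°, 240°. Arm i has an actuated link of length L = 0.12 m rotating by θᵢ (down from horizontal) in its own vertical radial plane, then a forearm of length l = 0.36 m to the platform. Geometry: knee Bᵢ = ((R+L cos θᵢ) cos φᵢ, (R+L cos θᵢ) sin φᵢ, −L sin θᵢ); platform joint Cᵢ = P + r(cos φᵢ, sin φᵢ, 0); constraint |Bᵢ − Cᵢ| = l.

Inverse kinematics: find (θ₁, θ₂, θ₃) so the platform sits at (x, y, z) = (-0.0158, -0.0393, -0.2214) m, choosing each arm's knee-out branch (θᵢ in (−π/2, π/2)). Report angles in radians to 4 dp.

rotate P by −φ1: (-0.0158, -0.0393, -0.2214)
  A=0.2058, B=-0.2214, C=(l²−L²−A²−y'²−z²)/(2L)=0.0928
  √(A²+B²)=0.3023;  θ1 = -0.8219+1.2586 ≈ 0.4367
φ2=120.0° → target in arm frame (-0.0261, 0.0333)
  A cos θ + B sin θ = C:  0.2161·cos θ + -0.2214·sin θ = 0.0765
  γ=atan2(-0.2214,0.2161)=-0.7974;  ψ=arccos(0.2472)=1.3210;  θ2=γ+ψ≈0.5236
arm 3 (φ=240.0°): x'=0.0419, y'=0.0060
  e−x'=0.1481;  (l²−L²−(e−x')²−y'²−z²)/2L = 0.1843
  √(A²+B²)=0.2663;  θ3 = -0.9813+0.8068 ≈ -0.1745

θ₁ = 0.4367, θ₂ = 0.5236, θ₃ = -0.1745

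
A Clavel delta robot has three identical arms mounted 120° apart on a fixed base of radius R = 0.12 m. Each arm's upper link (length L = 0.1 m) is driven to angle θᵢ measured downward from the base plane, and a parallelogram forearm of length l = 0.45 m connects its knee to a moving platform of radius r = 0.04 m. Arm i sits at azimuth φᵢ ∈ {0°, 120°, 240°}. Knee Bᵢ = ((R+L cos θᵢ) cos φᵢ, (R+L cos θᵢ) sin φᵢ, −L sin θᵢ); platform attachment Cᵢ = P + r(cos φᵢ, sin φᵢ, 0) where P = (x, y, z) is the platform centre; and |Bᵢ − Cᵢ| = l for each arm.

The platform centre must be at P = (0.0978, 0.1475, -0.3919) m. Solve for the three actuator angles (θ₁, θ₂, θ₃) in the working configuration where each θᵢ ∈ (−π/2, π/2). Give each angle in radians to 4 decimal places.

rotate P by −φ1: (0.0978, 0.1475, -0.3919)
  A=-0.0178, B=-0.3919, C=(l²−L²−A²−y'²−z²)/(2L)=0.0842
  θ1 = atan2(B,A) + arccos(C/0.3923) = -0.2617
arm 2 (φ=120.0°): x'=0.0788, y'=-0.1584
  A=0.0012, B=-0.3919, C=(l²−L²−A²−y'²−z²)/(2L)=0.0690
  √(A²+B²)=0.3919;  θ2 = -1.5678+1.3937 ≈ -0.1741
φ3=240.0° → target in arm frame (-0.1766, 0.0109)
  A cos θ + B sin θ = C:  0.2566·cos θ + -0.3919·sin θ = -0.1353
  γ=atan2(-0.3919,0.2566)=-0.9910;  ψ=arccos(-0.2889)=1.8639;  θ3=γ+ψ≈0.8729

θ₁ = -0.2617, θ₂ = -0.1741, θ₃ = 0.8729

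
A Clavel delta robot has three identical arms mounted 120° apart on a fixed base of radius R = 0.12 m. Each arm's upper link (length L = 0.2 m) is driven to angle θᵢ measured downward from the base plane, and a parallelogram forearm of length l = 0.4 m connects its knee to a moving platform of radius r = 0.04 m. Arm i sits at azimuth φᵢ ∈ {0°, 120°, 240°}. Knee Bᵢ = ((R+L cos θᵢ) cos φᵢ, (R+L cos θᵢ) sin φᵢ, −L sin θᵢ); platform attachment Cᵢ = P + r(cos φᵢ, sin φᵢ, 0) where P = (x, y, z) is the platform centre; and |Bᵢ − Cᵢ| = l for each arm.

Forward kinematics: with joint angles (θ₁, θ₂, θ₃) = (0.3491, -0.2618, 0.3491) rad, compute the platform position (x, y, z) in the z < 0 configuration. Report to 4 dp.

(-0.0454, 0.0787, -0.3043)

centre 1 = (0.2679·cos0.0°, 0.2679·sin0.0°, -0.0684) = (0.2679, 0.0000, -0.0684)
centre 2 = (0.2732·cos120.0°, 0.2732·sin120.0°, 0.0518) = (-0.1366, 0.2366, 0.0518)
φ3=240.0°: virtual centre (-0.1340, -0.2320, -0.0684), radius l
subtract pairs → two planes through P
[-0.8091 0.4732 0.2403]·P = 0.0008;  [-0.8038 -0.4641 0.0000]·P = 0.0000
det = 0.7558;  x = -0.0005+0.1476z,  y = 0.0009+-0.2556z
into |P−centre ₁|² = l²: 1.0871z² + 0.0571z + -0.0833 = 0;  Δ = 0.3653;  z = -0.3043 or 0.2517 → z<0 root = -0.3043
x = -0.0454, y = 0.0787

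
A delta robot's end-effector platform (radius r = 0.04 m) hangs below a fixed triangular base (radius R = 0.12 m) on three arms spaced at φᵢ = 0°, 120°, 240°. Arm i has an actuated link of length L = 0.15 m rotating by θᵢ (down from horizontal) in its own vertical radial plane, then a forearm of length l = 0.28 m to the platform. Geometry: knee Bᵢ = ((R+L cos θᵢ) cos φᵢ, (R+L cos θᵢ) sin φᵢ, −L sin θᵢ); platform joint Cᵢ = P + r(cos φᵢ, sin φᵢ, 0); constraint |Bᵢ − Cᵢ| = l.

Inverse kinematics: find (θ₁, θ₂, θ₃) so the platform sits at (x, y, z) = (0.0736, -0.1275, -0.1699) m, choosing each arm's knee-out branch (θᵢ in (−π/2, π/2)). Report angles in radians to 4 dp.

rotate P by −φ1: (0.0736, -0.1275, -0.1699)
  A cos θ + B sin θ = C:  0.0064·cos θ + -0.1699·sin θ = 0.0358
  √(A²+B²)=0.1700;  θ1 = -1.5331+1.3587 ≈ -0.1744
arm 2 (φ=120.0°): x'=-0.1472, y'=0.0000
  A cos θ + B sin θ = C:  0.2272·cos θ + -0.1699·sin θ = -0.0820
  θ2 = atan2(B,A) + arccos(C/0.2837) = 1.2219
arm 3 (φ=240.0°): x'=0.0736, y'=0.1275
  e−x'=0.0064;  (l²−L²−(e−x')²−y'²−z²)/2L = 0.0358
  γ=atan2(-0.1699,0.0064)=-1.5333;  ψ=arccos(0.2106)=1.3587;  θ3=γ+ψ≈-0.1746

θ₁ = -0.1744, θ₂ = 1.2219, θ₃ = -0.1746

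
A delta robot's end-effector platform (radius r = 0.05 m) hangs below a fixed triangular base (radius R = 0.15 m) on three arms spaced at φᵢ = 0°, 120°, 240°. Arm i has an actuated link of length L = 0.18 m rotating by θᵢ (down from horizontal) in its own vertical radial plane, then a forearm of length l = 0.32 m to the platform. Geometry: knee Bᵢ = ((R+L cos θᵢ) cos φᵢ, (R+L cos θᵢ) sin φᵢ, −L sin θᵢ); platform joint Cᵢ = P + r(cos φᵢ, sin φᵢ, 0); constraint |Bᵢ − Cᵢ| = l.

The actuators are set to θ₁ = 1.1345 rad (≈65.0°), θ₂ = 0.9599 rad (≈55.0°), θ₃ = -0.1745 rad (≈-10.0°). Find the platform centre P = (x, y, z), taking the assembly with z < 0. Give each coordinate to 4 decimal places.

(-0.1021, -0.1220, -0.2639)

φ1=0.0°: virtual centre (0.1761, 0.0000, -0.1631), radius l
arm 2 at φ=120.0°: ρ2 = 0.2032;  O2 = (-0.1016, 0.1760, -0.1474)
φ3=240.0°: virtual centre (-0.1386, -0.2401, 0.0313), radius l
eliminate P² terms by subtracting sphere 1 from 2 and 3
plane₁₂: -0.5554x+0.3520y+0.0314z = 0.0054
det = 0.4883;  x = -0.0199+0.3112z,  y = -0.0160+0.4017z
sphere 1 gives Az²+Bz+C=0 with A=1.2582, B=0.1914, C=-0.0371;  B²−4AC=0.2234;  roots -0.2639, 0.1118;  negative root z = -0.2639
x = -0.1021, y = -0.1220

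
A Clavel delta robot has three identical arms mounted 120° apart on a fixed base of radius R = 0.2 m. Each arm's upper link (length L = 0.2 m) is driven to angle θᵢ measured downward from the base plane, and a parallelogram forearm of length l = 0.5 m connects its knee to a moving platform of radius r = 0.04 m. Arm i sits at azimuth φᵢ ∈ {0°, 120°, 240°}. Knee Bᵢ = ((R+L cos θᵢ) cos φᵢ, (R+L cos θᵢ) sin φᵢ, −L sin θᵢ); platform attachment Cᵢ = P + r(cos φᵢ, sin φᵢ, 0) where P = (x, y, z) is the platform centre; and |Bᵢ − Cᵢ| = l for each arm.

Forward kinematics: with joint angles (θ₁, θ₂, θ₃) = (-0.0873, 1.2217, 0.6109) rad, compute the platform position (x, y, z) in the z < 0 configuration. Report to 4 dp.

O1 = (0.3592·cos0.0°, 0.3592·sin0.0°, 0.0174) = (0.3592, 0.0000, 0.0174)
φ2=120.0°: virtual centre (-0.1142, 0.1978, -0.1879), radius l
φ3=240.0°: virtual centre (-0.1619, -0.2804, -0.1147), radius l
subtract pairs → two planes through P
[-0.9469 0.3956 -0.4107]·P = -0.0419;  [-1.0423 -0.5609 -0.2643]·P = -0.0113
Cramer: x(z) = 0.0296-0.3550z;  y(z) = -0.0349+0.1885z
into |P−O₁|² = l²: 1.1616z² + 0.1860z + -0.1398 = 0;  Δ = 0.6844;  z = -0.4362 or 0.2760 → z<0 root = -0.4362
x = 0.1845, y = -0.1171

(0.1845, -0.1171, -0.4362)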